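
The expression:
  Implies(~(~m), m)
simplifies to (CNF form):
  True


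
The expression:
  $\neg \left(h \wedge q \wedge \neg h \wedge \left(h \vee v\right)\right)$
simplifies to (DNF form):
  $\text{True}$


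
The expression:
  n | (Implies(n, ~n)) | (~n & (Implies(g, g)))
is always true.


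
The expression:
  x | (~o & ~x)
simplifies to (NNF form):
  x | ~o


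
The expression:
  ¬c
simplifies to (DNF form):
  ¬c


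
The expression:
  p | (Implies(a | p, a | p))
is always true.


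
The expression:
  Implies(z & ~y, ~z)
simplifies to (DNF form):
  y | ~z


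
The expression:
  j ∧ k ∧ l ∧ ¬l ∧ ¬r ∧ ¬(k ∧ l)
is never true.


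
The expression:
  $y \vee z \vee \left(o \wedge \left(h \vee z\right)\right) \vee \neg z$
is always true.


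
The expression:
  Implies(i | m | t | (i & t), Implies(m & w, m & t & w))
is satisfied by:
  {t: True, w: False, m: False}
  {w: False, m: False, t: False}
  {t: True, m: True, w: False}
  {m: True, w: False, t: False}
  {t: True, w: True, m: False}
  {w: True, t: False, m: False}
  {t: True, m: True, w: True}


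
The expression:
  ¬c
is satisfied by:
  {c: False}


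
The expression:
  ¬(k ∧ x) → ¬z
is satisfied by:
  {k: True, x: True, z: False}
  {k: True, x: False, z: False}
  {x: True, k: False, z: False}
  {k: False, x: False, z: False}
  {k: True, z: True, x: True}


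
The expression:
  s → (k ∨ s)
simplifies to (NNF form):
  True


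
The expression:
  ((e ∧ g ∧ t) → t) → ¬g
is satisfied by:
  {g: False}


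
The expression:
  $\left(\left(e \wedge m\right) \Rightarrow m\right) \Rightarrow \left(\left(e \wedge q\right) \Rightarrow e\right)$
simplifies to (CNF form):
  $\text{True}$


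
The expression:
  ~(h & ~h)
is always true.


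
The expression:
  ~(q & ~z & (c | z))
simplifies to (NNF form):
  z | ~c | ~q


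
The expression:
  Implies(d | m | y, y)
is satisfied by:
  {y: True, m: False, d: False}
  {y: True, d: True, m: False}
  {y: True, m: True, d: False}
  {y: True, d: True, m: True}
  {d: False, m: False, y: False}


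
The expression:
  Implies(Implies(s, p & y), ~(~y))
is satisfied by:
  {y: True, s: True}
  {y: True, s: False}
  {s: True, y: False}


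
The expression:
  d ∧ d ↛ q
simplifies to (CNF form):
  d ∧ ¬q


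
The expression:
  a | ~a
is always true.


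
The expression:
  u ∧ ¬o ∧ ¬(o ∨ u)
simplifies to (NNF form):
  False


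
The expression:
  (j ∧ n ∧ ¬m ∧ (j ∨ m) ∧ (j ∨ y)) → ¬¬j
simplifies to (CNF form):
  True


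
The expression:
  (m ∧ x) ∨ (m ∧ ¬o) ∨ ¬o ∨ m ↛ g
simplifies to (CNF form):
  (m ∨ ¬o) ∧ (m ∨ x ∨ ¬o) ∧ (m ∨ ¬g ∨ ¬o) ∧ (x ∨ ¬g ∨ ¬o)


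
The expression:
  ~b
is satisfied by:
  {b: False}


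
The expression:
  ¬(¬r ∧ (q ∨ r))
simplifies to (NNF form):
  r ∨ ¬q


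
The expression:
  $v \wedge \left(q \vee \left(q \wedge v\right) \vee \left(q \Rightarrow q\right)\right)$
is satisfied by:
  {v: True}


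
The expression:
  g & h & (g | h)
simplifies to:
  g & h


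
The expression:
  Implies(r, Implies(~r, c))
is always true.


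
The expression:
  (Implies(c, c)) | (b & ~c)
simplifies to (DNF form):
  True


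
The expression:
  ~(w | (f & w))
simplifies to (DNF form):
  ~w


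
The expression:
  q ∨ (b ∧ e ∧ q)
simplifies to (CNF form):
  q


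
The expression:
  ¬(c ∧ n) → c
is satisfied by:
  {c: True}


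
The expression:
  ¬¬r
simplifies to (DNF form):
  r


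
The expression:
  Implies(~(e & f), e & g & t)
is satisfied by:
  {e: True, g: True, f: True, t: True}
  {e: True, g: True, f: True, t: False}
  {e: True, f: True, t: True, g: False}
  {e: True, f: True, t: False, g: False}
  {e: True, g: True, t: True, f: False}


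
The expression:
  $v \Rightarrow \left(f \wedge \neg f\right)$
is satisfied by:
  {v: False}


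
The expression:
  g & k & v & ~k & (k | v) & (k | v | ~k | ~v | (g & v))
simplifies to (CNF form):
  False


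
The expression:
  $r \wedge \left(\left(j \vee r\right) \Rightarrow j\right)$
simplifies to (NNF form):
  $j \wedge r$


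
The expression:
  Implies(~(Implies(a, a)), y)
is always true.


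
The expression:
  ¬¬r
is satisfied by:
  {r: True}


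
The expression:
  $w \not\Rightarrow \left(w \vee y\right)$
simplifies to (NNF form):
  $\text{False}$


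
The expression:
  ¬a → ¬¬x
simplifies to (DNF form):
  a ∨ x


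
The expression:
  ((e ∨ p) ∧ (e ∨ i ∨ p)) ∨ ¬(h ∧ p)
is always true.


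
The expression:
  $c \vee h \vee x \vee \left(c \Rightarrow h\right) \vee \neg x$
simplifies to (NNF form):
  $\text{True}$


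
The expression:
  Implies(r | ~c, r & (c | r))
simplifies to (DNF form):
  c | r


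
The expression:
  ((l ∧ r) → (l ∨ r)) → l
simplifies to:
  l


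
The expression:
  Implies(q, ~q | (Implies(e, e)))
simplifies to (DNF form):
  True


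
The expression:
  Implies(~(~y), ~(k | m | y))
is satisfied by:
  {y: False}


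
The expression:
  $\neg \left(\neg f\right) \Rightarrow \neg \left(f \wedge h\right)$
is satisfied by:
  {h: False, f: False}
  {f: True, h: False}
  {h: True, f: False}


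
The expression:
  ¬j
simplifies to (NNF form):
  ¬j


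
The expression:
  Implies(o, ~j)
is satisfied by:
  {o: False, j: False}
  {j: True, o: False}
  {o: True, j: False}


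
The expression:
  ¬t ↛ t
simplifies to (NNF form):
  True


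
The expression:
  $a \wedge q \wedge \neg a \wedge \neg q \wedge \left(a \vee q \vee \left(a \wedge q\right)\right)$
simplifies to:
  $\text{False}$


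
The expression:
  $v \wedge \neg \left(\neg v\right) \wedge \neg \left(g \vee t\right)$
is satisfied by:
  {v: True, g: False, t: False}


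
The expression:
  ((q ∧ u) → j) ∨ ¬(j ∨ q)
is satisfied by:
  {j: True, u: False, q: False}
  {j: False, u: False, q: False}
  {q: True, j: True, u: False}
  {q: True, j: False, u: False}
  {u: True, j: True, q: False}
  {u: True, j: False, q: False}
  {u: True, q: True, j: True}


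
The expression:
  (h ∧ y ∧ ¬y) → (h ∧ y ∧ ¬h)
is always true.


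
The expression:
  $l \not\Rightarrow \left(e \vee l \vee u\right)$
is never true.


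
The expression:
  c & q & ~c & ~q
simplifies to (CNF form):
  False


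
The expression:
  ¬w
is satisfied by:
  {w: False}


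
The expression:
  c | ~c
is always true.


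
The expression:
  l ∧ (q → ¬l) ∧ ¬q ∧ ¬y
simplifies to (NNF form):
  l ∧ ¬q ∧ ¬y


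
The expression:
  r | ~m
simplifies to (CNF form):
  r | ~m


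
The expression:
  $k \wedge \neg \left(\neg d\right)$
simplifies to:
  $d \wedge k$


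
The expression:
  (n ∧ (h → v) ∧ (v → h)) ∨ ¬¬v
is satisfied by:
  {n: True, v: True, h: False}
  {v: True, h: False, n: False}
  {n: True, v: True, h: True}
  {v: True, h: True, n: False}
  {n: True, h: False, v: False}


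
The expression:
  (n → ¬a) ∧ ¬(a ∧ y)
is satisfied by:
  {n: False, a: False, y: False}
  {y: True, n: False, a: False}
  {n: True, y: False, a: False}
  {y: True, n: True, a: False}
  {a: True, y: False, n: False}


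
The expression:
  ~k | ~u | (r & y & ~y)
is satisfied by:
  {u: False, k: False}
  {k: True, u: False}
  {u: True, k: False}


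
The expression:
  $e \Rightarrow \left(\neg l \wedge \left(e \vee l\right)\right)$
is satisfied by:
  {l: False, e: False}
  {e: True, l: False}
  {l: True, e: False}


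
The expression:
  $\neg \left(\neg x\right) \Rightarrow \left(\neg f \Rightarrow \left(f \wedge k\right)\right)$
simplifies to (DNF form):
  $f \vee \neg x$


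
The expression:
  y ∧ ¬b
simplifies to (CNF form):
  y ∧ ¬b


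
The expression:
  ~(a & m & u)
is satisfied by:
  {u: False, m: False, a: False}
  {a: True, u: False, m: False}
  {m: True, u: False, a: False}
  {a: True, m: True, u: False}
  {u: True, a: False, m: False}
  {a: True, u: True, m: False}
  {m: True, u: True, a: False}


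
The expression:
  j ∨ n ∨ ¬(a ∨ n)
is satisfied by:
  {n: True, j: True, a: False}
  {n: True, j: False, a: False}
  {j: True, n: False, a: False}
  {n: False, j: False, a: False}
  {n: True, a: True, j: True}
  {n: True, a: True, j: False}
  {a: True, j: True, n: False}


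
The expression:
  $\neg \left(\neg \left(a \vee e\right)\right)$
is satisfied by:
  {a: True, e: True}
  {a: True, e: False}
  {e: True, a: False}


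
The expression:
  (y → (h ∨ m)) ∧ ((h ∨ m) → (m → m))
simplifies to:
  h ∨ m ∨ ¬y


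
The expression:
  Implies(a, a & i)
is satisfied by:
  {i: True, a: False}
  {a: False, i: False}
  {a: True, i: True}


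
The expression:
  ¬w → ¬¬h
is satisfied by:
  {h: True, w: True}
  {h: True, w: False}
  {w: True, h: False}


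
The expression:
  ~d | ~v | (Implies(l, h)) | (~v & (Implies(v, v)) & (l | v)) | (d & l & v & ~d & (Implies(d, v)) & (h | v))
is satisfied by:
  {h: True, l: False, v: False, d: False}
  {h: False, l: False, v: False, d: False}
  {h: True, d: True, l: False, v: False}
  {d: True, h: False, l: False, v: False}
  {h: True, v: True, d: False, l: False}
  {v: True, d: False, l: False, h: False}
  {h: True, d: True, v: True, l: False}
  {d: True, v: True, h: False, l: False}
  {h: True, l: True, d: False, v: False}
  {l: True, d: False, v: False, h: False}
  {h: True, d: True, l: True, v: False}
  {d: True, l: True, h: False, v: False}
  {h: True, v: True, l: True, d: False}
  {v: True, l: True, d: False, h: False}
  {h: True, d: True, v: True, l: True}


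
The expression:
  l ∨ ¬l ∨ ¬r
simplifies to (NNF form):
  True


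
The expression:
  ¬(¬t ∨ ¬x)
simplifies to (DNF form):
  t ∧ x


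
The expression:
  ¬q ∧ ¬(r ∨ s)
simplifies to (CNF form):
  ¬q ∧ ¬r ∧ ¬s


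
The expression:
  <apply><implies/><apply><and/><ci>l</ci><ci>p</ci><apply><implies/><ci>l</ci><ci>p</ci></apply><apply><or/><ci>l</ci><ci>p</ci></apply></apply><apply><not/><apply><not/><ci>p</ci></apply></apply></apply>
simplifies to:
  <true/>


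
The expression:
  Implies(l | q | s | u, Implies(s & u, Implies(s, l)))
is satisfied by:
  {l: True, s: False, u: False}
  {s: False, u: False, l: False}
  {l: True, u: True, s: False}
  {u: True, s: False, l: False}
  {l: True, s: True, u: False}
  {s: True, l: False, u: False}
  {l: True, u: True, s: True}


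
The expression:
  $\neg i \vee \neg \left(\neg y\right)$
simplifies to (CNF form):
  $y \vee \neg i$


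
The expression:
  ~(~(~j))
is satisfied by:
  {j: False}


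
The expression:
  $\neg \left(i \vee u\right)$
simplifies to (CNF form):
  $\neg i \wedge \neg u$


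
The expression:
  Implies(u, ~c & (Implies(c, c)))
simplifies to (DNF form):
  ~c | ~u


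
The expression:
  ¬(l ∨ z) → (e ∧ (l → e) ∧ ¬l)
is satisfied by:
  {z: True, l: True, e: True}
  {z: True, l: True, e: False}
  {z: True, e: True, l: False}
  {z: True, e: False, l: False}
  {l: True, e: True, z: False}
  {l: True, e: False, z: False}
  {e: True, l: False, z: False}


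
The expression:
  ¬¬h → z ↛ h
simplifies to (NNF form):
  ¬h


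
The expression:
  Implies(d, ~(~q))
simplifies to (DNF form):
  q | ~d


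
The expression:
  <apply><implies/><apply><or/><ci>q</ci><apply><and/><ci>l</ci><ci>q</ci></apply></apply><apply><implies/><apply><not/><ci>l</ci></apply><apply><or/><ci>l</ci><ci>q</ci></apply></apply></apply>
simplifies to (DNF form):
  <true/>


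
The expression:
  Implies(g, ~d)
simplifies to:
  ~d | ~g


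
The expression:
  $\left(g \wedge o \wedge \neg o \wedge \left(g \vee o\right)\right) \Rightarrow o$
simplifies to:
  $\text{True}$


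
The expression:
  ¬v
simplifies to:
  ¬v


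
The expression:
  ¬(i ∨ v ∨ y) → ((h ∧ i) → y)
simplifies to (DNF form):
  True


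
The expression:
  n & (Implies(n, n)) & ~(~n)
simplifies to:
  n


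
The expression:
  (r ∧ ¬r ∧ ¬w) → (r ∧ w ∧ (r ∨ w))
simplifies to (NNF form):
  True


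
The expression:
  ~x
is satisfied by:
  {x: False}


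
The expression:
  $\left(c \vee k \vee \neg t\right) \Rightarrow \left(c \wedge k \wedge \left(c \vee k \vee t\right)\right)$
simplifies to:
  $\left(c \vee t\right) \wedge \left(c \vee \neg k\right) \wedge \left(k \vee \neg c\right)$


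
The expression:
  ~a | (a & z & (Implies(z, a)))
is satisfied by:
  {z: True, a: False}
  {a: False, z: False}
  {a: True, z: True}


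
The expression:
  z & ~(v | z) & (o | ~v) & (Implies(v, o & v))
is never true.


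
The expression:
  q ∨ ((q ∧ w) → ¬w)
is always true.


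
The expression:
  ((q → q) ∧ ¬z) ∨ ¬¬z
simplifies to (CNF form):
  True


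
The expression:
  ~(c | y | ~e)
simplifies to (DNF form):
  e & ~c & ~y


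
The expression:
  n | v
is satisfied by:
  {n: True, v: True}
  {n: True, v: False}
  {v: True, n: False}


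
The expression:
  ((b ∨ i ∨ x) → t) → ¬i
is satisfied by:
  {t: False, i: False}
  {i: True, t: False}
  {t: True, i: False}


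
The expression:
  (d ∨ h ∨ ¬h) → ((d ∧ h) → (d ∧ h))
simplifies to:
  True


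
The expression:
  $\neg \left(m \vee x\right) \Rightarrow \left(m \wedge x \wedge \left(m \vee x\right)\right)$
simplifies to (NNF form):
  $m \vee x$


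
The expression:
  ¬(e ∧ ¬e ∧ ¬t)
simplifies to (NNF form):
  True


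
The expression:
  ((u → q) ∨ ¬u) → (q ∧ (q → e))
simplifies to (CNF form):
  (e ∨ u) ∧ (e ∨ ¬q) ∧ (q ∨ u) ∧ (q ∨ ¬q)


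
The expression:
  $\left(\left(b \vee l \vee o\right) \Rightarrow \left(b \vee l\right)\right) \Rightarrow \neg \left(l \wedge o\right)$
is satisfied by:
  {l: False, o: False}
  {o: True, l: False}
  {l: True, o: False}


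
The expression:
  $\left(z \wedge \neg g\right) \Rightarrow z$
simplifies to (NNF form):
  $\text{True}$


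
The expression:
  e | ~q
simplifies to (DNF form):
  e | ~q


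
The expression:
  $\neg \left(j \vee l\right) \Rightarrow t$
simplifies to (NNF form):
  $j \vee l \vee t$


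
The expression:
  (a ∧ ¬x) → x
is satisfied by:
  {x: True, a: False}
  {a: False, x: False}
  {a: True, x: True}


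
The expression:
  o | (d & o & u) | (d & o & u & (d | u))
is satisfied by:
  {o: True}


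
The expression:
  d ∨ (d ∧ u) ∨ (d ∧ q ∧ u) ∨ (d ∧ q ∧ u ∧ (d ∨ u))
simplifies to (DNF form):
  d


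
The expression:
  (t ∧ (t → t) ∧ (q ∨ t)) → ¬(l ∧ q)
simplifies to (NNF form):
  ¬l ∨ ¬q ∨ ¬t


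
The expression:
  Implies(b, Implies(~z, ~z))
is always true.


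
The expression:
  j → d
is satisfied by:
  {d: True, j: False}
  {j: False, d: False}
  {j: True, d: True}


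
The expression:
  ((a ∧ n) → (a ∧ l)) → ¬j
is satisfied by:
  {n: True, a: True, l: False, j: False}
  {n: True, l: False, a: False, j: False}
  {a: True, n: False, l: False, j: False}
  {n: False, l: False, a: False, j: False}
  {n: True, l: True, a: True, j: False}
  {n: True, l: True, a: False, j: False}
  {l: True, a: True, n: False, j: False}
  {l: True, n: False, a: False, j: False}
  {j: True, n: True, a: True, l: False}


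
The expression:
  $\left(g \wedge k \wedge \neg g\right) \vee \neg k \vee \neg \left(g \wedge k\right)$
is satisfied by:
  {g: False, k: False}
  {k: True, g: False}
  {g: True, k: False}


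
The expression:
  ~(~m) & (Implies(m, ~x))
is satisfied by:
  {m: True, x: False}


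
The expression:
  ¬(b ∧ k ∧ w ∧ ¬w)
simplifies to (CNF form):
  True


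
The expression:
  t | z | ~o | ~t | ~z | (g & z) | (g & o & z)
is always true.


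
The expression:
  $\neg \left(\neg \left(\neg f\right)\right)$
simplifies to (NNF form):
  $\neg f$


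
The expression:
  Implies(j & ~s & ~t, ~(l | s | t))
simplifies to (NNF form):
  s | t | ~j | ~l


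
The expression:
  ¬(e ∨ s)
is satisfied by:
  {e: False, s: False}


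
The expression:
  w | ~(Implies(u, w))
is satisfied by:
  {u: True, w: True}
  {u: True, w: False}
  {w: True, u: False}


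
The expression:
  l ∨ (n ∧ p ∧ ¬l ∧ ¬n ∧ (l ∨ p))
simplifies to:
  l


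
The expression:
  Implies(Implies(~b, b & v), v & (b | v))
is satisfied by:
  {v: True, b: False}
  {b: False, v: False}
  {b: True, v: True}


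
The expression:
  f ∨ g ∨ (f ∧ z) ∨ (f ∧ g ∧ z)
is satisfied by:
  {g: True, f: True}
  {g: True, f: False}
  {f: True, g: False}


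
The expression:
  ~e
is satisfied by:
  {e: False}


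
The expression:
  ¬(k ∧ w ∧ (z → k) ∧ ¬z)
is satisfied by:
  {z: True, w: False, k: False}
  {w: False, k: False, z: False}
  {z: True, k: True, w: False}
  {k: True, w: False, z: False}
  {z: True, w: True, k: False}
  {w: True, z: False, k: False}
  {z: True, k: True, w: True}


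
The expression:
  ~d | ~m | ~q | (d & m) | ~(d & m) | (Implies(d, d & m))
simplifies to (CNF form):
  True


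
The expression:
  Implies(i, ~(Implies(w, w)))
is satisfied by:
  {i: False}


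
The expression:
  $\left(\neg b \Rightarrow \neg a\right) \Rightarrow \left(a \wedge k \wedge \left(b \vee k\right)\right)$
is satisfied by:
  {a: True, k: True, b: False}
  {a: True, k: False, b: False}
  {a: True, b: True, k: True}


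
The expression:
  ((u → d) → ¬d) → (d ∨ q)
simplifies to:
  d ∨ q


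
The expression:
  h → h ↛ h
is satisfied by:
  {h: False}


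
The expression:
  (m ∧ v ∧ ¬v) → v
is always true.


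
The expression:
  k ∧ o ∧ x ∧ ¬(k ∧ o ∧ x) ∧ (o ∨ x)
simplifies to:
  False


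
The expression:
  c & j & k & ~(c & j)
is never true.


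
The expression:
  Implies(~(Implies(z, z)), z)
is always true.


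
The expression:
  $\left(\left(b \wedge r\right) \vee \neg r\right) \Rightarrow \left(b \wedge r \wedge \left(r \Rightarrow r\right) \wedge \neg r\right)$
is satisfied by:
  {r: True, b: False}


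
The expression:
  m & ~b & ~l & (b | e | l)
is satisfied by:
  {m: True, e: True, l: False, b: False}


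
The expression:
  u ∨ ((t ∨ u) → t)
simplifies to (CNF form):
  True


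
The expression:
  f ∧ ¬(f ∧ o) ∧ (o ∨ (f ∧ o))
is never true.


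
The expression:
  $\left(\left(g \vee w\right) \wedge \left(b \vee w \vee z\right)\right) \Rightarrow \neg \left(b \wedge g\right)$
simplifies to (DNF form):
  $\neg b \vee \neg g$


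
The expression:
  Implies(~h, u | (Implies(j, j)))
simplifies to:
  True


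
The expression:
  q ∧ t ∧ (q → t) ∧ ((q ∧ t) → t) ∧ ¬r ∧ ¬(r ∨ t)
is never true.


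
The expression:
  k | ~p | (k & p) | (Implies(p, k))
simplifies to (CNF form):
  k | ~p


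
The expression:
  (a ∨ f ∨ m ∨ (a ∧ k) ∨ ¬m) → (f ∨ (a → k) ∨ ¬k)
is always true.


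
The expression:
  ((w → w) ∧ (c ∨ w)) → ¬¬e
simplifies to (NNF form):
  e ∨ (¬c ∧ ¬w)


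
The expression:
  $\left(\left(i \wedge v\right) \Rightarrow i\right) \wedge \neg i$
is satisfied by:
  {i: False}


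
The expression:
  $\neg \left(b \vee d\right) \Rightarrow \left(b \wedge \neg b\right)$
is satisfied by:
  {b: True, d: True}
  {b: True, d: False}
  {d: True, b: False}


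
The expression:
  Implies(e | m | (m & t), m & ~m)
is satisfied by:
  {e: False, m: False}


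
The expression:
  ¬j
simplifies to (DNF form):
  ¬j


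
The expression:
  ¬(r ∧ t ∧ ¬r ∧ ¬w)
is always true.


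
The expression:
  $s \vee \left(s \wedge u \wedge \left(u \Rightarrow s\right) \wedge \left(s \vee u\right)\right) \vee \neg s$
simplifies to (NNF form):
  $\text{True}$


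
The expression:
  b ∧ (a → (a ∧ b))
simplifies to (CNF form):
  b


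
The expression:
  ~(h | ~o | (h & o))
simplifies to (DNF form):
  o & ~h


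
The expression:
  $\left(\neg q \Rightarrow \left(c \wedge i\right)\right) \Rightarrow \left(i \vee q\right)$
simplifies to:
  $\text{True}$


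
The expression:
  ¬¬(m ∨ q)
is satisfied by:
  {q: True, m: True}
  {q: True, m: False}
  {m: True, q: False}


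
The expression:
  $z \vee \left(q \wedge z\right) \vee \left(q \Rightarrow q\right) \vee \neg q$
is always true.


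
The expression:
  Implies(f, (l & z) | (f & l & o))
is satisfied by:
  {o: True, l: True, z: True, f: False}
  {o: True, l: True, z: False, f: False}
  {l: True, z: True, o: False, f: False}
  {l: True, o: False, z: False, f: False}
  {o: True, z: True, l: False, f: False}
  {o: True, z: False, l: False, f: False}
  {z: True, o: False, l: False, f: False}
  {z: False, o: False, l: False, f: False}
  {f: True, o: True, l: True, z: True}
  {f: True, o: True, l: True, z: False}
  {f: True, l: True, z: True, o: False}


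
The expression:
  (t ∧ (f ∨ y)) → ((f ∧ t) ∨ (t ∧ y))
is always true.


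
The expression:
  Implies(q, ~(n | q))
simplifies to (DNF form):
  ~q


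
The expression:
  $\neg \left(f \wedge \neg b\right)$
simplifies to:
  $b \vee \neg f$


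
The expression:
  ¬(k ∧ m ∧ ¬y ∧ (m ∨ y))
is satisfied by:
  {y: True, k: False, m: False}
  {k: False, m: False, y: False}
  {y: True, m: True, k: False}
  {m: True, k: False, y: False}
  {y: True, k: True, m: False}
  {k: True, y: False, m: False}
  {y: True, m: True, k: True}


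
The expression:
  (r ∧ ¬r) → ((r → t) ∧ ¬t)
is always true.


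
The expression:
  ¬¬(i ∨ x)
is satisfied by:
  {i: True, x: True}
  {i: True, x: False}
  {x: True, i: False}


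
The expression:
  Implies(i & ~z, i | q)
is always true.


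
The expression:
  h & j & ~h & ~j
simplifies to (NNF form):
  False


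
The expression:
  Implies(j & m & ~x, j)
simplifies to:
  True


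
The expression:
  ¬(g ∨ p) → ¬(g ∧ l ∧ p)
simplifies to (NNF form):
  True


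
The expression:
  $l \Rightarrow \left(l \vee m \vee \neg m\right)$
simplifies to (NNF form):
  $\text{True}$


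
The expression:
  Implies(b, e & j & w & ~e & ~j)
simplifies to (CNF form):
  ~b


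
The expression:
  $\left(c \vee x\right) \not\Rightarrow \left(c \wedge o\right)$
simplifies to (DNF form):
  $\left(c \wedge \neg o\right) \vee \left(x \wedge \neg c\right)$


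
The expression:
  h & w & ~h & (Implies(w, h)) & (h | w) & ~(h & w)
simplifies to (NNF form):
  False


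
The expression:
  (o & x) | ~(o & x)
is always true.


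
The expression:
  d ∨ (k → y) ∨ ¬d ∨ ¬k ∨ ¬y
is always true.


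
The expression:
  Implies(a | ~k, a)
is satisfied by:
  {a: True, k: True}
  {a: True, k: False}
  {k: True, a: False}


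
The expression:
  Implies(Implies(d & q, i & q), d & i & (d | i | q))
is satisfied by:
  {i: True, q: True, d: True}
  {i: True, d: True, q: False}
  {q: True, d: True, i: False}


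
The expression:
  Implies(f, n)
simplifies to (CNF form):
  n | ~f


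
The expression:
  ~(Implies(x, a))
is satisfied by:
  {x: True, a: False}


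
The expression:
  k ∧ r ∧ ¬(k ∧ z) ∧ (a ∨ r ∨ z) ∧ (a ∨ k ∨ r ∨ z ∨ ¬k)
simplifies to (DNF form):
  k ∧ r ∧ ¬z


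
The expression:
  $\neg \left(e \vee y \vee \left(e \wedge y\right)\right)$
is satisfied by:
  {e: False, y: False}


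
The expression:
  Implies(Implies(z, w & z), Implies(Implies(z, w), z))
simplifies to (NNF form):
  z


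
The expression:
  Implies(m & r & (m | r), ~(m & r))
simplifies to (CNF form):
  ~m | ~r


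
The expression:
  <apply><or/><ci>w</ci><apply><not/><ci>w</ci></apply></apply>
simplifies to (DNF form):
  <true/>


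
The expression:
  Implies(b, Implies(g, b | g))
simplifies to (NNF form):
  True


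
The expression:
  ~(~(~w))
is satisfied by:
  {w: False}


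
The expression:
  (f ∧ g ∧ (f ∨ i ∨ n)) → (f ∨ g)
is always true.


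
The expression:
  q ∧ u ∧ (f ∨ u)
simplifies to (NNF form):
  q ∧ u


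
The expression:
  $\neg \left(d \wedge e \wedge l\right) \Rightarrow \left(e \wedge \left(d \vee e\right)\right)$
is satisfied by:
  {e: True}


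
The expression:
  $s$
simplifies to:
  $s$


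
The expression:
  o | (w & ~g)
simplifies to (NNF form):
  o | (w & ~g)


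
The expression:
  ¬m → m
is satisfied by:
  {m: True}


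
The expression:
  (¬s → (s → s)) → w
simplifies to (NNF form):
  w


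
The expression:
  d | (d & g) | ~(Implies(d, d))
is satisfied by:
  {d: True}


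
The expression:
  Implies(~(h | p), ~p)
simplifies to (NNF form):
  True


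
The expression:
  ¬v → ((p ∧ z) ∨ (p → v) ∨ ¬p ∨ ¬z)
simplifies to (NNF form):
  True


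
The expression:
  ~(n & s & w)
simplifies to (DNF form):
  ~n | ~s | ~w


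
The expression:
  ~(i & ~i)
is always true.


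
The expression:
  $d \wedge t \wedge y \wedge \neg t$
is never true.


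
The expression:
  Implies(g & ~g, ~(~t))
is always true.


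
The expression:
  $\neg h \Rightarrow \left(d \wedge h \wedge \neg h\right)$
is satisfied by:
  {h: True}


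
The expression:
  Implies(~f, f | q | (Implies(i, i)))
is always true.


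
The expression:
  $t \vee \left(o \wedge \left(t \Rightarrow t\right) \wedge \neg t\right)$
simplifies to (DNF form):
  $o \vee t$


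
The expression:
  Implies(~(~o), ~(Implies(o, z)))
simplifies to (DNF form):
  ~o | ~z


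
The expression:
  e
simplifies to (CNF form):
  e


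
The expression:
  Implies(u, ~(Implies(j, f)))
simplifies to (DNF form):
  ~u | (j & ~f)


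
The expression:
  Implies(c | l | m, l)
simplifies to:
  l | (~c & ~m)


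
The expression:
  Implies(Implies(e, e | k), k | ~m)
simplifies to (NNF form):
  k | ~m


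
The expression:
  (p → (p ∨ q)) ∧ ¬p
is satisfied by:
  {p: False}


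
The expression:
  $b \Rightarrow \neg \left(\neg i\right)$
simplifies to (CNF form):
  $i \vee \neg b$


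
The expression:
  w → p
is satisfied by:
  {p: True, w: False}
  {w: False, p: False}
  {w: True, p: True}


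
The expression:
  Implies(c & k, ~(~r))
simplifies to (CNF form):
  r | ~c | ~k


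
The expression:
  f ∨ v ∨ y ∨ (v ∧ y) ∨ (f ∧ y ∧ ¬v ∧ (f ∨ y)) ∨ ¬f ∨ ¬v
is always true.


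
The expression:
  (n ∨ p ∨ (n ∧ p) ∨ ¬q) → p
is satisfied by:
  {q: True, p: True, n: False}
  {p: True, n: False, q: False}
  {q: True, p: True, n: True}
  {p: True, n: True, q: False}
  {q: True, n: False, p: False}


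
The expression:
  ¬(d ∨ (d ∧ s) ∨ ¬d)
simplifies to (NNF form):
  False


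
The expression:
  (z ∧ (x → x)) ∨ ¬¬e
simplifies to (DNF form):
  e ∨ z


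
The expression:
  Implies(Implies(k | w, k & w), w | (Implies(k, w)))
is always true.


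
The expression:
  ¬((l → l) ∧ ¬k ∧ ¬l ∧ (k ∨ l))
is always true.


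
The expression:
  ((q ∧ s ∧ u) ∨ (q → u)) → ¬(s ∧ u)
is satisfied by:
  {s: False, u: False}
  {u: True, s: False}
  {s: True, u: False}


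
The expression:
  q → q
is always true.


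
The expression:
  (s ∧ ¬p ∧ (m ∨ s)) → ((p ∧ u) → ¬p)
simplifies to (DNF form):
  True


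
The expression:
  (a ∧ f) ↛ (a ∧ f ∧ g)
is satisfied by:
  {a: True, f: True, g: False}


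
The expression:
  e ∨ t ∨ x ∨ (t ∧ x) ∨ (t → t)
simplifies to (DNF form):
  True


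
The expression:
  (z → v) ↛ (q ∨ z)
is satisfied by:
  {q: False, z: False}


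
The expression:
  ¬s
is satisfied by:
  {s: False}


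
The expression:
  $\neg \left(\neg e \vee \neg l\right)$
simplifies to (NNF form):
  $e \wedge l$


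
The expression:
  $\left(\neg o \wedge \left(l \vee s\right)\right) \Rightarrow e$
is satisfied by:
  {o: True, e: True, l: False, s: False}
  {o: True, e: True, s: True, l: False}
  {o: True, e: True, l: True, s: False}
  {o: True, e: True, s: True, l: True}
  {o: True, l: False, s: False, e: False}
  {o: True, s: True, l: False, e: False}
  {o: True, l: True, s: False, e: False}
  {o: True, s: True, l: True, e: False}
  {e: True, l: False, s: False, o: False}
  {s: True, e: True, l: False, o: False}
  {e: True, l: True, s: False, o: False}
  {s: True, e: True, l: True, o: False}
  {e: False, l: False, s: False, o: False}


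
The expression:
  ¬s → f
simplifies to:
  f ∨ s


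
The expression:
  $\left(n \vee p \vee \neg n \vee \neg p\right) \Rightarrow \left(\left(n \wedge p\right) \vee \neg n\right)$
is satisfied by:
  {p: True, n: False}
  {n: False, p: False}
  {n: True, p: True}


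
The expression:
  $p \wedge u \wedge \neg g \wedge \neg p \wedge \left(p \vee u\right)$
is never true.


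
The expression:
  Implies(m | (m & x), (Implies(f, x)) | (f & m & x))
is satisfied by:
  {x: True, m: False, f: False}
  {m: False, f: False, x: False}
  {f: True, x: True, m: False}
  {f: True, m: False, x: False}
  {x: True, m: True, f: False}
  {m: True, x: False, f: False}
  {f: True, m: True, x: True}


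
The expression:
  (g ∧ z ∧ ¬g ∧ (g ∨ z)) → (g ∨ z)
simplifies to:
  True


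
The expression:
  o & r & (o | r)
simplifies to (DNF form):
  o & r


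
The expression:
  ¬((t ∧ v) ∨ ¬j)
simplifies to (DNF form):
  (j ∧ ¬t) ∨ (j ∧ ¬v)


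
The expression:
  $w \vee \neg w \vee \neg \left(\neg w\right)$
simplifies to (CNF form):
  $\text{True}$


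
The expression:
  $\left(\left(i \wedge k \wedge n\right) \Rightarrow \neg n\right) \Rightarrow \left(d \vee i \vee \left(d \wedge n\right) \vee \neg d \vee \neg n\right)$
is always true.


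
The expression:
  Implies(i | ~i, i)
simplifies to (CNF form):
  i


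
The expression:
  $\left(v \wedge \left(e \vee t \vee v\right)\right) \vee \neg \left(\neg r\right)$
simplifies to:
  $r \vee v$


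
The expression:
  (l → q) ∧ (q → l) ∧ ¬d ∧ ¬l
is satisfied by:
  {q: False, d: False, l: False}


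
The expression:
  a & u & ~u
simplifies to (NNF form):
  False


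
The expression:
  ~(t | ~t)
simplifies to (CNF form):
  False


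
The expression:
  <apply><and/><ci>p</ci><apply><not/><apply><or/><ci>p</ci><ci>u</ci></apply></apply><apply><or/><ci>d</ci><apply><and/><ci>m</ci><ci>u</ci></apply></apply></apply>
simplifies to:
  <false/>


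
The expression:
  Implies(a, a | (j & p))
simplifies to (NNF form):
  True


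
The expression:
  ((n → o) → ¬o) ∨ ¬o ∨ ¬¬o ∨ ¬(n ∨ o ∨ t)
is always true.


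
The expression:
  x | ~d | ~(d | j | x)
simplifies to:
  x | ~d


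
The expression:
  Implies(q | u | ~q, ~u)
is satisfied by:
  {u: False}


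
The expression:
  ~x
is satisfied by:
  {x: False}


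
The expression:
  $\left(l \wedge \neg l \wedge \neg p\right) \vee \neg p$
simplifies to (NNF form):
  $\neg p$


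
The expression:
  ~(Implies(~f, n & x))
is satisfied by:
  {x: False, f: False, n: False}
  {n: True, x: False, f: False}
  {x: True, n: False, f: False}


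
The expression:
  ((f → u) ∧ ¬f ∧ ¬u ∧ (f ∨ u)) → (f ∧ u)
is always true.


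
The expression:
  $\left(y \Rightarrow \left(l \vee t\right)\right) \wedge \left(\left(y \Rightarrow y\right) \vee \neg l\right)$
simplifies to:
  $l \vee t \vee \neg y$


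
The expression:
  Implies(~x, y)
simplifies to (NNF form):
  x | y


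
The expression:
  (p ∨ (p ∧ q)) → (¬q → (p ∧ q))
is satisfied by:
  {q: True, p: False}
  {p: False, q: False}
  {p: True, q: True}


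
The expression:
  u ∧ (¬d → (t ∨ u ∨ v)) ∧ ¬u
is never true.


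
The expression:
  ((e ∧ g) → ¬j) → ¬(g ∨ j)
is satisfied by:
  {e: True, j: False, g: False}
  {e: False, j: False, g: False}
  {j: True, g: True, e: True}


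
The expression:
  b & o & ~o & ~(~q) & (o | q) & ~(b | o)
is never true.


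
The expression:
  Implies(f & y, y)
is always true.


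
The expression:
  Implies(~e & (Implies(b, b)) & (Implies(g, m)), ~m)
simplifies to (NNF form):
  e | ~m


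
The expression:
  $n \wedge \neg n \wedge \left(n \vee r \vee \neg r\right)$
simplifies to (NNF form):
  $\text{False}$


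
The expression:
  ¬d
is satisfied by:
  {d: False}


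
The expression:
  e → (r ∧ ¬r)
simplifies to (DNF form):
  ¬e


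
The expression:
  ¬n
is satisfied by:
  {n: False}


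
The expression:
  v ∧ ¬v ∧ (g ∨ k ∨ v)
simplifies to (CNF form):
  False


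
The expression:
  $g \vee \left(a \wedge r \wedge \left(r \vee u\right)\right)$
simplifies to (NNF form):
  $g \vee \left(a \wedge r\right)$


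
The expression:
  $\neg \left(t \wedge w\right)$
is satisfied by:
  {w: False, t: False}
  {t: True, w: False}
  {w: True, t: False}


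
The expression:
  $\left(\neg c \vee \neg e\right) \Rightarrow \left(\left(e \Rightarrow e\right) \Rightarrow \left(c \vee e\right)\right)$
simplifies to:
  $c \vee e$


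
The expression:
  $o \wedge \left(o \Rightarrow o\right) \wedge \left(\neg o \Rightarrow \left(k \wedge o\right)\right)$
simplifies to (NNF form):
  $o$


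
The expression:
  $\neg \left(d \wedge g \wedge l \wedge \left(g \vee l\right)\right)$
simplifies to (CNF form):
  $\neg d \vee \neg g \vee \neg l$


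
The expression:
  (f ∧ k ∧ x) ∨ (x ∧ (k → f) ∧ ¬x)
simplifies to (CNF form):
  f ∧ k ∧ x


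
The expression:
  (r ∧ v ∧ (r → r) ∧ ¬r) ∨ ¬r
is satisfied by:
  {r: False}


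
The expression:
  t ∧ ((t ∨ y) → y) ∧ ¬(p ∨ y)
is never true.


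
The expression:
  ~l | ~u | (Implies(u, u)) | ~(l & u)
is always true.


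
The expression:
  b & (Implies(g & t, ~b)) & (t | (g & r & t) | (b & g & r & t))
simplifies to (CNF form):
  b & t & ~g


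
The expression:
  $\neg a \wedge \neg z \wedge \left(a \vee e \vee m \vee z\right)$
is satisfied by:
  {m: True, e: True, z: False, a: False}
  {m: True, e: False, z: False, a: False}
  {e: True, a: False, m: False, z: False}


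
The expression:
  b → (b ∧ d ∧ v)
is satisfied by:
  {d: True, v: True, b: False}
  {d: True, v: False, b: False}
  {v: True, d: False, b: False}
  {d: False, v: False, b: False}
  {b: True, d: True, v: True}


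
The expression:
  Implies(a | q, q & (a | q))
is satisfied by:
  {q: True, a: False}
  {a: False, q: False}
  {a: True, q: True}


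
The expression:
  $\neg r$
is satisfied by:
  {r: False}


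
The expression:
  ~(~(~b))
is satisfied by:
  {b: False}


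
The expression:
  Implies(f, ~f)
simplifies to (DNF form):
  ~f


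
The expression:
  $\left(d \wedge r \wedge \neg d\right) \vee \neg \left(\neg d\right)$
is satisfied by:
  {d: True}


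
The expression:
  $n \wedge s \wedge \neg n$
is never true.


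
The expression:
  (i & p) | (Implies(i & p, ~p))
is always true.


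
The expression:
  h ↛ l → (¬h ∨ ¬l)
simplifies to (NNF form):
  True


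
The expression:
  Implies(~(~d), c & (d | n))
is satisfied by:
  {c: True, d: False}
  {d: False, c: False}
  {d: True, c: True}


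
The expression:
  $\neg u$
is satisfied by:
  {u: False}


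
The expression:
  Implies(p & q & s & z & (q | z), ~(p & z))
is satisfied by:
  {s: False, z: False, p: False, q: False}
  {q: True, s: False, z: False, p: False}
  {p: True, s: False, z: False, q: False}
  {q: True, p: True, s: False, z: False}
  {z: True, q: False, s: False, p: False}
  {q: True, z: True, s: False, p: False}
  {p: True, z: True, q: False, s: False}
  {q: True, p: True, z: True, s: False}
  {s: True, p: False, z: False, q: False}
  {q: True, s: True, p: False, z: False}
  {p: True, s: True, q: False, z: False}
  {q: True, p: True, s: True, z: False}
  {z: True, s: True, p: False, q: False}
  {q: True, z: True, s: True, p: False}
  {p: True, z: True, s: True, q: False}


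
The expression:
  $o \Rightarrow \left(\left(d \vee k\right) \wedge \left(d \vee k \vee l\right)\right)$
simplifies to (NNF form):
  $d \vee k \vee \neg o$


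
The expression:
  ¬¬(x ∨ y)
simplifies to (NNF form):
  x ∨ y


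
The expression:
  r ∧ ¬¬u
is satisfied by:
  {r: True, u: True}


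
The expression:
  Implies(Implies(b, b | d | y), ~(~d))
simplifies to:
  d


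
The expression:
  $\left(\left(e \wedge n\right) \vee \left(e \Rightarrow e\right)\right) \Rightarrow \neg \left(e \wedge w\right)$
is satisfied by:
  {w: False, e: False}
  {e: True, w: False}
  {w: True, e: False}


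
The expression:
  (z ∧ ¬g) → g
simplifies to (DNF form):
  g ∨ ¬z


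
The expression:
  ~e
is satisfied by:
  {e: False}


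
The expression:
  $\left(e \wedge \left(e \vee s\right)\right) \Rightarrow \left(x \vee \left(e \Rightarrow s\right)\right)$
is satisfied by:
  {s: True, x: True, e: False}
  {s: True, e: False, x: False}
  {x: True, e: False, s: False}
  {x: False, e: False, s: False}
  {s: True, x: True, e: True}
  {s: True, e: True, x: False}
  {x: True, e: True, s: False}


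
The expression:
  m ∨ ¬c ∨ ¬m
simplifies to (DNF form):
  True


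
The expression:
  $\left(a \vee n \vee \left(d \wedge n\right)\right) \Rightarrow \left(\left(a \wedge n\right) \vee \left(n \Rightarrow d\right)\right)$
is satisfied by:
  {a: True, d: True, n: False}
  {a: True, d: False, n: False}
  {d: True, a: False, n: False}
  {a: False, d: False, n: False}
  {a: True, n: True, d: True}
  {a: True, n: True, d: False}
  {n: True, d: True, a: False}


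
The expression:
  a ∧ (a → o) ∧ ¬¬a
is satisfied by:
  {a: True, o: True}


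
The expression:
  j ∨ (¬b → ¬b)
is always true.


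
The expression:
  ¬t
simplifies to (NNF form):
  ¬t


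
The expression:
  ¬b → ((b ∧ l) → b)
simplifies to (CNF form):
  True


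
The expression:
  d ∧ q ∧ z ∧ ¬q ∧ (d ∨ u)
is never true.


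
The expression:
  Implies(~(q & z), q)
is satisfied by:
  {q: True}


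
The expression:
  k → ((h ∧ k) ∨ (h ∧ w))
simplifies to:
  h ∨ ¬k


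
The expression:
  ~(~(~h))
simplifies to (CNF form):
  ~h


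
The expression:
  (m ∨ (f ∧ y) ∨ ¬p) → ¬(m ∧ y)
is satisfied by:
  {m: False, y: False}
  {y: True, m: False}
  {m: True, y: False}


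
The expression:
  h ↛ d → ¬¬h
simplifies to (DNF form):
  True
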